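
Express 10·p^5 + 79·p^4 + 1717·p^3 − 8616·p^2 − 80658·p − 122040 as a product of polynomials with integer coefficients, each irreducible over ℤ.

(2·p − 15)·(5·p + 12)·(p + 3)·(p^2 + 10·p + 226)

Trying the rational-root candidates, p = −12/5 is a root, so (5·p + 12) is a factor; dividing leaves 2·p^4 + 11·p^3 + 317·p^2 − 2484·p − 10170.
Next, p = 15/2 is a root, so (2·p − 15) divides it; the quotient is p^3 + 13·p^2 + 256·p + 678.
Continuing, p = −3 is a root, giving the factor (p + 3) and quotient p^2 + 10·p + 226.
The quadratic p^2 + 10·p + 226 has discriminant −804 < 0 and is irreducible over ℤ.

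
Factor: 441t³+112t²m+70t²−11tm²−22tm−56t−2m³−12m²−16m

(7t−m−2)(7t+2m)(9t+m+4)

Group: 9t(49t²+7tm−14t−2m²−4m) + (m+4)(49t²+7tm−14t−2m²−4m); both groups contain (49t²+7tm−14t−2m²−4m), so (9t+m+4) is a factor with cofactor 49t²+7tm−14t−2m²−4m.
The cofactor groups again: 49t²+7tm−14t−2m²−4m = 7t(7t+2m) + (−m−2)(7t+2m); both groups contain (7t+2m), giving (7t−m−2)(7t+2m).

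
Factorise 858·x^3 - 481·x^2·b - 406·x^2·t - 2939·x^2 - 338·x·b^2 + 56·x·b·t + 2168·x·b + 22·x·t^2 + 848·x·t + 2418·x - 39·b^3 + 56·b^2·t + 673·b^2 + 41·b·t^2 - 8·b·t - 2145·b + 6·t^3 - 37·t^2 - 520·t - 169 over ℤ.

Group: 11·x·(78·x^2 - 65·x·b - 44·x·t - 175·x - 13·b^2 + 23·b·t + 168·b + 6·t^2 + 41·t + 13) + (3·b + t - 13)·(78·x^2 - 65·x·b - 44·x·t - 175·x - 13·b^2 + 23·b·t + 168·b + 6·t^2 + 41·t + 13); both groups contain (78·x^2 - 65·x·b - 44·x·t - 175·x - 13·b^2 + 23·b·t + 168·b + 6·t^2 + 41·t + 13), so (11·x + 3·b + t - 13) is a factor with cofactor 78·x^2 - 65·x·b - 44·x·t - 175·x - 13·b^2 + 23·b·t + 168·b + 6·t^2 + 41·t + 13.
The cofactor groups again: 78·x^2 - 65·x·b - 44·x·t - 175·x - 13·b^2 + 23·b·t + 168·b + 6·t^2 + 41·t + 13 = 13·x·(6·x + b - 2·t - 13) + (-13·b - 3·t - 1)·(6·x + b - 2·t - 13); both groups contain (6·x + b - 2·t - 13), giving (13·x - 13·b - 3·t - 1)·(6·x + b - 2·t - 13).

(13·x - 13·b - 3·t - 1)·(11·x + 3·b + t - 13)·(6·x + b - 2·t - 13)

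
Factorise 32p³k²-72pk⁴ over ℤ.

8k²p(2p-3k)(2p+3k)

Every term has a factor of 8pk². Then 4p²-9k² = (2p)² − (3k)².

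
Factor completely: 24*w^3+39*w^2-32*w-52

Group as (24*w^3-32*w) + (39*w^2-52) = 8*w*(3*w^2-4) + 13*(3*w^2-4).
Both groups share the factor (3*w^2-4).

(8*w+13)*(3*w^2-4)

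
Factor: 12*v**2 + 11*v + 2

(3*v + 2)*(4*v + 1)

Need a pair with product 12·2 = 24 and sum 11: that's 3 and 8.
Split the middle term: 12*v**2 + 3*v + 8*v + 2 = 3*v*(4*v + 1) + 2*(4*v + 1).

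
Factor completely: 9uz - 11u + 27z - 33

(9z - 11)(u + 3)

Group as (9uz - 11u) + (27z - 33) = u(9z - 11) + 3(9z - 11).
Both groups share the factor (9z - 11).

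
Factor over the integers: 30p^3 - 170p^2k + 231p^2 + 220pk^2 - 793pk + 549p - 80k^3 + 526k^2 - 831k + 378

(3p - 2k + 9)(5p - 5k + 6)(2p - 8k + 7)

Group: 2p(15p^2 - 25pk + 63p + 10k^2 - 57k + 54) + (-8k + 7)(15p^2 - 25pk + 63p + 10k^2 - 57k + 54); both groups contain (15p^2 - 25pk + 63p + 10k^2 - 57k + 54), so (2p - 8k + 7) is a factor with cofactor 15p^2 - 25pk + 63p + 10k^2 - 57k + 54.
The cofactor groups again: 15p^2 - 25pk + 63p + 10k^2 - 57k + 54 = 5p(3p - 2k + 9) + (-5k + 6)(3p - 2k + 9); both groups contain (3p - 2k + 9), giving (5p - 5k + 6)(3p - 2k + 9).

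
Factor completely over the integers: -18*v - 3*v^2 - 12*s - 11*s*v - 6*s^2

Group: -3*s*(2*s + 3*v) + (-v - 6)*(2*s + 3*v); both groups contain (2*s + 3*v).

-(2*s + 3*v)*(3*s + v + 6)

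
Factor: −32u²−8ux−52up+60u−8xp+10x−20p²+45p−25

−(4u+4p−5)(8u+2x+5p−5)

Group: −8u(4u+4p−5) + (−2x−5p+5)(4u+4p−5); both groups contain (4u+4p−5).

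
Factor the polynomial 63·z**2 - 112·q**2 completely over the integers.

Every term has a factor of 7. Then 9·z**2 - 16·q**2 = (3·z)² − (4·q)².

7·(3·z - 4·q)·(3·z + 4·q)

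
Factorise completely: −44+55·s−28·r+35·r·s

Group as (35·r·s−28·r) + (55·s−44) = 7·r·(5·s−4) + 11·(5·s−4).
Both groups share the factor (5·s−4).

(5·s−4)·(7·r+11)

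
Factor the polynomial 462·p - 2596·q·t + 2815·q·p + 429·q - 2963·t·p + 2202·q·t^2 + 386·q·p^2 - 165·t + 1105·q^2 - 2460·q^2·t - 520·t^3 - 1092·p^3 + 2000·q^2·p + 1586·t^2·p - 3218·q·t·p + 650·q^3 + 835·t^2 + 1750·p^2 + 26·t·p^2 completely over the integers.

Group: 5·q·(130·q^2 - 154·q·t + 62·q·p + 143·q + 40·t^2 - 82·t·p - 55·t - 84·p^2 + 154·p) + (-13·t + 13·p + 3)·(130·q^2 - 154·q·t + 62·q·p + 143·q + 40·t^2 - 82·t·p - 55·t - 84·p^2 + 154·p); both groups contain (130·q^2 - 154·q·t + 62·q·p + 143·q + 40·t^2 - 82·t·p - 55·t - 84·p^2 + 154·p), so (5·q - 13·t + 13·p + 3) is a factor with cofactor 130·q^2 - 154·q·t + 62·q·p + 143·q + 40·t^2 - 82·t·p - 55·t - 84·p^2 + 154·p.
The cofactor groups again: 130·q^2 - 154·q·t + 62·q·p + 143·q + 40·t^2 - 82·t·p - 55·t - 84·p^2 + 154·p = 13·q·(10·q - 8·t - 6·p + 11) + (-5·t + 14·p)·(10·q - 8·t - 6·p + 11); both groups contain (10·q - 8·t - 6·p + 11), giving (13·q - 5·t + 14·p)·(10·q - 8·t - 6·p + 11).

(10·q - 8·t - 6·p + 11)·(5·q - 13·t + 13·p + 3)·(13·q - 5·t + 14·p)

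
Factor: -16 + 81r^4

(3r + 2)(3r - 2)(9r^2 + 4)

Difference of squares twice: with A = 3r and B = 2, A⁴ − B⁴ = (A² − B²)(A² + B²), and A² − B² factors again.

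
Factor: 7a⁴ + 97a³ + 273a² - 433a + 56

Among the possible rational roots, a = -8 is a root, giving the factor (a + 8) and quotient 7a³ + 41a² - 55a + 7.
Continuing, a = -7 is a root, so (a + 7) divides it; the quotient is 7a² - 8a + 1.
The remaining quadratic factors as (7a - 1)(a - 1).

(7a - 1)(a + 7)(a + 8)(a - 1)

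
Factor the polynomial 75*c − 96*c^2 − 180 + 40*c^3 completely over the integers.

Group as (40*c^3 + 75*c) + (−96*c^2 − 180) = 5*c*(8*c^2 + 15) − 12*(8*c^2 + 15).
Both groups share the factor (8*c^2 + 15).

(5*c − 12)*(8*c^2 + 15)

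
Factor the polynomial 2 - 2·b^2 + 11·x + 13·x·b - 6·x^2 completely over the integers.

-(x - 2·b - 2)·(6·x - b + 1)

Group: -6·x·(x - 2·b - 2) + (b - 1)·(x - 2·b - 2); both groups contain (x - 2·b - 2).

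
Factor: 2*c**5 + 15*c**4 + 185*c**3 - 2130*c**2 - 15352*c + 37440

(2*c + 13)*(c - 2)*(c - 8)*(c**2 + 11*c + 180)

Testing divisors of the constant over divisors of the leading coefficient, c = 8 is a root, so (c - 8) divides it; the quotient is 2*c**4 + 31*c**3 + 433*c**2 + 1334*c - 4680.
Then c = 2 is a root, so (c - 2) is a factor; dividing leaves 2*c**3 + 35*c**2 + 503*c + 2340.
Then c = -13/2 is a root, so (2*c + 13) is a factor; dividing leaves c**2 + 11*c + 180.
The quadratic c**2 + 11*c + 180 has discriminant -599 < 0 and is irreducible over ℤ.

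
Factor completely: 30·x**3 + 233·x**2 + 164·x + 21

Among the possible rational roots, x = -1/6 is a root, so (6·x + 1) is a factor; dividing leaves 5·x**2 + 38·x + 21.
The remaining quadratic factors as (5·x + 3)(x + 7).

(5·x + 3)·(6·x + 1)·(x + 7)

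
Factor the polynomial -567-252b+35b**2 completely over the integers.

Pull out the common factor 7, then factor the remaining trinomial.

7(5b+9)(b-9)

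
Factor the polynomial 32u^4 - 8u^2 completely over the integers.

Factor out 8u^2, leaving 4u^2 - 1, which is a difference of two squares.

8u^2(2u + 1)(2u - 1)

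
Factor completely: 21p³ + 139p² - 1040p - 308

Trying the rational-root candidates, p = 14/3 is a root, so (3p - 14) divides it; the quotient is 7p² + 79p + 22.
The remaining quadratic factors as (7p + 2)(p + 11).

(3p - 14)(7p + 2)(p + 11)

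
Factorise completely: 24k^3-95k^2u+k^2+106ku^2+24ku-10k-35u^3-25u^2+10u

Group: 3k(8k^2-13ku-5k+5u^2+5u) + (-7u+2)(8k^2-13ku-5k+5u^2+5u); both groups contain (8k^2-13ku-5k+5u^2+5u), so (3k-7u+2) is a factor with cofactor 8k^2-13ku-5k+5u^2+5u.
The cofactor groups again: 8k^2-13ku-5k+5u^2+5u = k(8k-5u-5) - u(8k-5u-5); both groups contain (8k-5u-5), giving (k-u)(8k-5u-5).

(3k-7u+2)(8k-5u-5)(k-u)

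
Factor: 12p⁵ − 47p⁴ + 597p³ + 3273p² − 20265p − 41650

(3p − 14)(4p + 7)(p + 5)(p² − 6p + 85)

Among the possible rational roots, p = 14/3 is a root, so (3p − 14) divides it; the quotient is 4p⁴ + 3p³ + 213p² + 2085p + 2975.
Continuing, p = −7/4 is a root, giving the factor (4p + 7) and quotient p³ − p² + 55p + 425.
Next, p = −5 is a root, so (p + 5) divides it; the quotient is p² − 6p + 85.
The quadratic p² − 6p + 85 has discriminant −304 < 0 and is irreducible over ℤ.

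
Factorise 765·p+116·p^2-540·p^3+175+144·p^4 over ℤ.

Trying the rational-root candidates, p = -1/4 is a root, giving the factor (4·p+1) and quotient 36·p^3-144·p^2+65·p+175.
Continuing, p = 7/3 is a root, so (3·p-7) divides it; the quotient is 12·p^2-20·p-25.
The remaining quadratic factors as (2·p-5)(6·p+5).

(2·p-5)·(3·p-7)·(4·p+1)·(6·p+5)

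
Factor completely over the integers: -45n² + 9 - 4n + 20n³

Group as (20n³ - 4n) + (-45n² + 9) = 4n(5n² - 1) - 9(5n² - 1).
Both groups share the factor (5n² - 1).

(4n - 9)(5n² - 1)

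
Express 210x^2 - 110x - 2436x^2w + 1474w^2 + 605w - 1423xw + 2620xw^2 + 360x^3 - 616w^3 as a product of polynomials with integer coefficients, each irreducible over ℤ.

(2x - 11w)(15x - 14w - 5)(12x - 4w + 11)

Group: 2x(180x^2 - 228xw + 105x + 56w^2 - 134w - 55) - 11w(180x^2 - 228xw + 105x + 56w^2 - 134w - 55); both groups contain (180x^2 - 228xw + 105x + 56w^2 - 134w - 55), so (2x - 11w) is a factor with cofactor 180x^2 - 228xw + 105x + 56w^2 - 134w - 55.
The cofactor groups again: 180x^2 - 228xw + 105x + 56w^2 - 134w - 55 = 12x(15x - 14w - 5) + (-4w + 11)(15x - 14w - 5); both groups contain (15x - 14w - 5), giving (12x - 4w + 11)(15x - 14w - 5).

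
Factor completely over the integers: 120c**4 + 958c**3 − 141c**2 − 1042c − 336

(4c + 3)(5c + 2)(6c − 7)(c + 8)

Among the possible rational roots, c = −2/5 is a root, so (5c + 2) is a factor; dividing leaves 24c**3 + 182c**2 − 101c − 168.
Next, c = 7/6 is a root, giving the factor (6c − 7) and quotient 4c**2 + 35c + 24.
The remaining quadratic factors as (4c + 3)(c + 8).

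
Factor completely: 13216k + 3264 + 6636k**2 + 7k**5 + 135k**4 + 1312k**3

Among the possible rational roots, k = −4 is a root, so (k + 4) is a factor; dividing leaves 7k**4 + 107k**3 + 884k**2 + 3100k + 816.
Continuing, k = −6 is a root, so (k + 6) divides it; the quotient is 7k**3 + 65k**2 + 494k + 136.
Then k = −2/7 is a root, giving the factor (7k + 2) and quotient k**2 + 9k + 68.
The quadratic k**2 + 9k + 68 has discriminant −191 < 0 and is irreducible over ℤ.

(7k + 2)(k + 4)(k + 6)(k**2 + 9k + 68)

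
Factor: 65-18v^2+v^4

(v^2-13)(v^2-5)

Substitute u = v^2 to get a quadratic in u, then factor.
v^2-13 is irreducible over ℤ (13 is not a perfect square).
v^2-5 is irreducible over ℤ (5 is not a perfect square).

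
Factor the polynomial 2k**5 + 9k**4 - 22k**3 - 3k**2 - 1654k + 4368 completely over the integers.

Trying the rational-root candidates, k = -8 is a root, so (k + 8) is a factor; dividing leaves 2k**4 - 7k**3 + 34k**2 - 275k + 546.
Then k = 3 is a root, giving the factor (k - 3) and quotient 2k**3 - k**2 + 31k - 182.
Then k = 7/2 is a root, giving the factor (2k - 7) and quotient k**2 + 3k + 26.
The quadratic k**2 + 3k + 26 has discriminant -95 < 0 and is irreducible over ℤ.

(2k - 7)(k + 8)(k - 3)(k**2 + 3k + 26)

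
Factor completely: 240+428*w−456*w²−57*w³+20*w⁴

(4*w−5)*(5*w+2)*(w+4)*(w−6)

Among the possible rational roots, w = −2/5 is a root, giving the factor (5*w+2) and quotient 4*w³−13*w²−86*w+120.
Next, w = 5/4 is a root, giving the factor (4*w−5) and quotient w²−2*w−24.
The remaining quadratic factors as (w−6)(w+4).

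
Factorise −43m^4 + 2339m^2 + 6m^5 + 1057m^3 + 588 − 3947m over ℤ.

Among the possible rational roots, m = 1/6 is a root, giving the factor (6m − 1) and quotient m^4 − 7m^3 + 175m^2 + 419m − 588.
Next, m = −3 is a root, so (m + 3) divides it; the quotient is m^3 − 10m^2 + 205m − 196.
Continuing, m = 1 is a root, so (m − 1) divides it; the quotient is m^2 − 9m + 196.
The quadratic m^2 − 9m + 196 has discriminant −703 < 0 and is irreducible over ℤ.

(6m − 1)(m + 3)(m − 1)(m^2 − 9m + 196)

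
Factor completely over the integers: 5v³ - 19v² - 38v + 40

Trying the rational-root candidates, v = -2 is a root, so (v + 2) divides it; the quotient is 5v² - 29v + 20.
The remaining quadratic factors as (5v - 4)(v - 5).

(5v - 4)(v + 2)(v - 5)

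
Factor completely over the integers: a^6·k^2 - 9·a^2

Factor out a^2 first: what remains is a^4·k^2 - 9.
Recognize a difference of squares with the parts a^2·k and 3.

a^2·(a^2·k + 3)·(a^2·k - 3)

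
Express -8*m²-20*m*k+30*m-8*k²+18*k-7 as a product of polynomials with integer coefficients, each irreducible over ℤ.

-(4*m+2*k-1)*(2*m+4*k-7)

Group: -4*m*(2*m+4*k-7) + (-2*k+1)*(2*m+4*k-7); both groups contain (2*m+4*k-7).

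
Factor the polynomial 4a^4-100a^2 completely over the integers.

Factor out 4a^2, leaving a^2-25, which is a difference of two squares.

4a^2(a+5)(a-5)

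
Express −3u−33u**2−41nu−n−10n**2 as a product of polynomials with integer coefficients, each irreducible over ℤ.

−(10n+11u+1)(n+3u)

Group: −10n(n+3u) + (−11u−1)(n+3u); both groups contain (n+3u).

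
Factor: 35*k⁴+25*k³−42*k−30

Group as (35*k⁴−42*k) + (25*k³−30) = 7*k*(5*k³−6) + 5*(5*k³−6).
Both groups share the factor (5*k³−6).

(7*k+5)*(5*k³−6)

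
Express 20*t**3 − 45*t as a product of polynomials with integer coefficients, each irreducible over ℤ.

Every term has a factor of 5*t. Then 4*t**2 − 9 = (2*t)² − (3)².

5*t*(2*t + 3)*(2*t − 3)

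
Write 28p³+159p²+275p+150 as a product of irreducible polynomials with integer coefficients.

Testing divisors of the constant over divisors of the leading coefficient, p = -10/7 is a root, so (7p+10) divides it; the quotient is 4p²+17p+15.
The remaining quadratic factors as (4p+5)(p+3).

(4p+5)(7p+10)(p+3)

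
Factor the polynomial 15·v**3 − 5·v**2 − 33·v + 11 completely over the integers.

(3·v − 1)·(5·v**2 − 11)

Group as (15·v**3 − 33·v) + (−5·v**2 + 11) = 3·v·(5·v**2 − 11) − (5·v**2 − 11).
Both groups share the factor (5·v**2 − 11).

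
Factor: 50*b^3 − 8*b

2*b*(5*b + 2)*(5*b − 2)

Factor out 2*b, leaving 25*b^2 − 4, which is a difference of two squares.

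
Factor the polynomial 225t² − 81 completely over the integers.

Factor out 9, leaving 25t² − 9, which is a difference of two squares.

9(5t + 3)(5t − 3)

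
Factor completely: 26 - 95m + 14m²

Need a pair with product 14·26 = 364 and sum -95: that's -4 and -91.
Split the middle term: 14m² - 4m - 91m + 26 = 2m(7m - 2) - 13(7m - 2).

(2m - 13)(7m - 2)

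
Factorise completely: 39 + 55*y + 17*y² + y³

By the rational root theorem, y = -3 is a root, giving the factor (y + 3) and quotient y² + 14*y + 13.
The remaining quadratic factors as (y + 13)(y + 1).

(y + 1)*(y + 13)*(y + 3)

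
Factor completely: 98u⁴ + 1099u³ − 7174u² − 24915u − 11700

(2u − 13)(7u + 15)(7u + 4)(u + 15)

By the rational root theorem, u = −15 is a root, giving the factor (u + 15) and quotient 98u³ − 371u² − 1609u − 780.
Continuing, u = 13/2 is a root, so (2u − 13) divides it; the quotient is 49u² + 133u + 60.
The remaining quadratic factors as (7u + 4)(7u + 15).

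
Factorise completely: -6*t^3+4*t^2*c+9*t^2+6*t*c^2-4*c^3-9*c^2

Group: t*(-6*t^2-2*t*c+9*t+4*c^2+9*c) - c*(-6*t^2-2*t*c+9*t+4*c^2+9*c); both groups contain (-6*t^2-2*t*c+9*t+4*c^2+9*c), so (t-c) is a factor with cofactor -6*t^2-2*t*c+9*t+4*c^2+9*c.
The cofactor groups again: -6*t^2-2*t*c+9*t+4*c^2+9*c = -6*t*(t+c) + (4*c+9)*(t+c); both groups contain (t+c), giving -(6*t-4*c-9)*(t+c).

-(6*t-4*c-9)*(t-c)*(t+c)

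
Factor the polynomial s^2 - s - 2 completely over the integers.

(s + 1)(s - 2)

Two integers with product -2 and sum -1 are 1 and -2.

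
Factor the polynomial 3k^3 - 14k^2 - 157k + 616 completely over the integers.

By the rational root theorem, k = 8 is a root, so (k - 8) divides it; the quotient is 3k^2 + 10k - 77.
The remaining quadratic factors as (3k - 11)(k + 7).

(3k - 11)(k + 7)(k - 8)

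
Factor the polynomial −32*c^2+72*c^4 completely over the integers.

Every term has a factor of 8*c^2. Then 9*c^2−4 = (3*c)² − (2)².

8*c^2*(3*c+2)*(3*c−2)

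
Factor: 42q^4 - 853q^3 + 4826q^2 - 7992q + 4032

(6q - 7)(7q - 8)(q - 12)(q - 6)

By the rational root theorem, q = 7/6 is a root, so (6q - 7) divides it; the quotient is 7q^3 - 134q^2 + 648q - 576.
Next, q = 6 is a root, giving the factor (q - 6) and quotient 7q^2 - 92q + 96.
The remaining quadratic factors as (7q - 8)(q - 12).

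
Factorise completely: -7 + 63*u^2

Pull out the common factor 7; 9*u^2 - 1 is a difference of squares.

7*(3*u + 1)*(3*u - 1)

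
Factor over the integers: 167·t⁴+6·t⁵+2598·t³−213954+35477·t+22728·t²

Testing divisors of the constant over divisors of the leading coefficient, t = 13/6 is a root, so (6·t−13) divides it; the quotient is t⁴+30·t³+498·t²+4867·t+16458.
Then t = −6 is a root, so (t+6) divides it; the quotient is t³+24·t²+354·t+2743.
Then t = −13 is a root, giving the factor (t+13) and quotient t²+11·t+211.
The quadratic t²+11·t+211 has discriminant −723 < 0 and is irreducible over ℤ.

(6·t−13)·(t+13)·(t+6)·(t²+11·t+211)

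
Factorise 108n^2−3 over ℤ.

Pull out the common factor 3; 36n^2−1 is a difference of squares.

3(6n+1)(6n−1)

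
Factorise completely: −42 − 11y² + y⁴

Substitute u = y² to get a quadratic in u, then factor.
y² − 14 is irreducible over ℤ (14 is not a perfect square).
y² + 3 is irreducible over ℤ (always positive, so no real roots).

(y² + 3)(y² − 14)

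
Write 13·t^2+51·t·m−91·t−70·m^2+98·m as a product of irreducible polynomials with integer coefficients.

(13·t−14·m)·(t+5·m−7)

Group: t·(13·t−14·m) + (5·m−7)·(13·t−14·m); both groups contain (13·t−14·m).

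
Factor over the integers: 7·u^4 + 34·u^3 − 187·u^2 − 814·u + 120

By the rational root theorem, u = −4 is a root, giving the factor (u + 4) and quotient 7·u^3 + 6·u^2 − 211·u + 30.
Then u = 5 is a root, so (u − 5) is a factor; dividing leaves 7·u^2 + 41·u − 6.
The remaining quadratic factors as (u + 6)(7·u − 1).

(7·u − 1)·(u + 4)·(u + 6)·(u − 5)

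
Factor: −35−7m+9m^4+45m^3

(m+5)(9m^3−7)

Group as (9m^4−7m) + (45m^3−35) = m(9m^3−7) + 5(9m^3−7).
Both groups share the factor (9m^3−7).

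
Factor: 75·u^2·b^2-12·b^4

3·b^2·(5·u-2·b)·(5·u+2·b)

Pull out the common factor 3·b^2; 25·u^2-4·b^2 is a difference of squares.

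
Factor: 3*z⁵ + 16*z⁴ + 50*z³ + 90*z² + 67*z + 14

Trying the rational-root candidates, z = -1 is a root, so (z + 1) is a factor; dividing leaves 3*z⁴ + 13*z³ + 37*z² + 53*z + 14.
Then z = -1/3 is a root, so (3*z + 1) is a factor; dividing leaves z³ + 4*z² + 11*z + 14.
Then z = -2 is a root, so (z + 2) is a factor; dividing leaves z² + 2*z + 7.
The quadratic z² + 2*z + 7 has discriminant -24 < 0 and is irreducible over ℤ.

(3*z + 1)*(z + 1)*(z + 2)*(z² + 2*z + 7)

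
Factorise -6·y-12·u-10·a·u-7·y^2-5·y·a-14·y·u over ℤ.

Group: -y·(7·y+5·a+6) - 2·u·(7·y+5·a+6); both groups contain (7·y+5·a+6).

-(y+2·u)·(7·y+5·a+6)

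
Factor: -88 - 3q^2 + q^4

(q^2 + 8)(q^2 - 11)

Substitute u = q^2 to get a quadratic in u, then factor.
q^2 + 8 is irreducible over ℤ (always positive, so no real roots).
q^2 - 11 is irreducible over ℤ (11 is not a perfect square).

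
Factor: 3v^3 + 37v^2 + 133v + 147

(3v + 7)(v + 3)(v + 7)

Among the possible rational roots, v = -7/3 is a root, so (3v + 7) is a factor; dividing leaves v^2 + 10v + 21.
The remaining quadratic factors as (v + 7)(v + 3).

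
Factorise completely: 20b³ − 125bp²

5b(2b + 5p)(2b − 5p)

Factor out 5b, leaving 4b² − 25p², which is a difference of two squares.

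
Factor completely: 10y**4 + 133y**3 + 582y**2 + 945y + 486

Trying the rational-root candidates, y = -9/2 is a root, giving the factor (2y + 9) and quotient 5y**3 + 44y**2 + 93y + 54.
Then y = -1 is a root, so (y + 1) divides it; the quotient is 5y**2 + 39y + 54.
The remaining quadratic factors as (y + 6)(5y + 9).

(2y + 9)(5y + 9)(y + 1)(y + 6)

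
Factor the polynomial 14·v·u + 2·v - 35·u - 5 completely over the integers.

Group as (14·v·u + 2·v) + (-35·u - 5) = 2·v·(7·u + 1) - 5·(7·u + 1).
Both groups share the factor (7·u + 1).

(2·v - 5)·(7·u + 1)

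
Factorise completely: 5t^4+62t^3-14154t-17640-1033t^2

(5t+7)(t+12)(t+14)(t-15)

Among the possible rational roots, t = -7/5 is a root, giving the factor (5t+7) and quotient t^3+11t^2-222t-2520.
Then t = 15 is a root, so (t-15) divides it; the quotient is t^2+26t+168.
The remaining quadratic factors as (t+14)(t+12).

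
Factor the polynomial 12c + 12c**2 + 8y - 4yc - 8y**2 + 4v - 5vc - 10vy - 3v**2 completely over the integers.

-(3v + 4y - 4c - 4)(v + 2y + 3c)

Group: -v(3v + 4y - 4c - 4) + (-2y - 3c)(3v + 4y - 4c - 4); both groups contain (3v + 4y - 4c - 4).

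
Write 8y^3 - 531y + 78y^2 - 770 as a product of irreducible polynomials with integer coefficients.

By the rational root theorem, y = -14 is a root, so (y + 14) is a factor; dividing leaves 8y^2 - 34y - 55.
The remaining quadratic factors as (4y + 5)(2y - 11).

(2y - 11)(4y + 5)(y + 14)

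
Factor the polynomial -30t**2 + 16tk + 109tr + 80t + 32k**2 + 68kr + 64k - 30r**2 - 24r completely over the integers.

Group: -3t(10t + 8k - 3r) + (4k + 10r + 8)(10t + 8k - 3r); both groups contain (10t + 8k - 3r).

-(3t - 4k - 10r - 8)(10t + 8k - 3r)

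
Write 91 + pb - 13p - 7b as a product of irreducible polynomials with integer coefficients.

Group as (pb - 13p) + (-7b + 91) = p(b - 13) - 7(b - 13).
Both groups share the factor (b - 13).

(b - 13)(p - 7)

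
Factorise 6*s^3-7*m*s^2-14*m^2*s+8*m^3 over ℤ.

(2*m-s)*(4*m+3*s)*(m-2*s)

Group: 2*m*(4*m^2-5*m*s-6*s^2) - s*(4*m^2-5*m*s-6*s^2); both groups contain (4*m^2-5*m*s-6*s^2), so (2*m-s) is a factor with cofactor 4*m^2-5*m*s-6*s^2.
The cofactor groups again: 4*m^2-5*m*s-6*s^2 = 4*m*(m-2*s) + 3*s*(m-2*s); both groups contain (m-2*s), giving (4*m+3*s)*(m-2*s).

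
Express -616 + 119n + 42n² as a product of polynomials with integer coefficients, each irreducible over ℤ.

Pull out the common factor 7, then factor the remaining trinomial.

7(2n + 11)(3n - 8)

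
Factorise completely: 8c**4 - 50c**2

Pull out the common factor 2c**2; 4c**2 - 25 is a difference of squares.

2c**2(2c + 5)(2c - 5)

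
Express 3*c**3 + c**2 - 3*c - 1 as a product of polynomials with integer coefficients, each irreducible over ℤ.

Among the possible rational roots, c = -1 is a root, giving the factor (c + 1) and quotient 3*c**2 - 2*c - 1.
The remaining quadratic factors as (c - 1)(3*c + 1).

(3*c + 1)*(c + 1)*(c - 1)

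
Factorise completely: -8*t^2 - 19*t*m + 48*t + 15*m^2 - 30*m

Group: -t*(8*t - 5*m) + (-3*m + 6)*(8*t - 5*m); both groups contain (8*t - 5*m).

-(8*t - 5*m)*(t + 3*m - 6)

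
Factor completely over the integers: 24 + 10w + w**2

Two integers with product 24 and sum 10 are 4 and 6.

(w + 4)(w + 6)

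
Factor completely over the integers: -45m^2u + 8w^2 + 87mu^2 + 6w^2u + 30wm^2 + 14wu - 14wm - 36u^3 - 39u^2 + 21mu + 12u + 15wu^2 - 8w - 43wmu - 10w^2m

-(w - 3m + 4u - 1)(2w - 3u)(5m - 3u - 4)

Group: 5m(-2w^2 + 6wm - 5wu + 2w - 9mu + 12u^2 - 3u) + (-3u - 4)(-2w^2 + 6wm - 5wu + 2w - 9mu + 12u^2 - 3u); both groups contain (-2w^2 + 6wm - 5wu + 2w - 9mu + 12u^2 - 3u), so (5m - 3u - 4) is a factor with cofactor -2w^2 + 6wm - 5wu + 2w - 9mu + 12u^2 - 3u.
The cofactor groups again: -2w^2 + 6wm - 5wu + 2w - 9mu + 12u^2 - 3u = -2w(w - 3m + 4u - 1) + 3u(w - 3m + 4u - 1); both groups contain (w - 3m + 4u - 1), giving -(2w - 3u)(w - 3m + 4u - 1).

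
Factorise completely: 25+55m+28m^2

(4m+5)(7m+5)

Need a pair with product 28·25 = 700 and sum 55: that's 20 and 35.
Split the middle term: 28m^2+20m + 35m+25 = 4m(7m+5) + 5(7m+5).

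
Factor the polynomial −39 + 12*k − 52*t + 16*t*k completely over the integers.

Group as (16*t*k − 52*t) + (12*k − 39) = 4*t*(4*k − 13) + 3*(4*k − 13).
Both groups share the factor (4*k − 13).

(4*k − 13)*(4*t + 3)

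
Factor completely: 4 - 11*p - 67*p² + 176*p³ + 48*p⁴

(3*p - 1)*(4*p + 1)*(4*p - 1)*(p + 4)

Testing divisors of the constant over divisors of the leading coefficient, p = 1/4 is a root, giving the factor (4*p - 1) and quotient 12*p³ + 47*p² - 5*p - 4.
Then p = -4 is a root, giving the factor (p + 4) and quotient 12*p² - p - 1.
The remaining quadratic factors as (4*p + 1)(3*p - 1).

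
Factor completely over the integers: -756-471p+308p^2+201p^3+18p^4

Among the possible rational roots, p = -9 is a root, so (p+9) is a factor; dividing leaves 18p^3+39p^2-43p-84.
Continuing, p = -4/3 is a root, so (3p+4) divides it; the quotient is 6p^2+5p-21.
The remaining quadratic factors as (3p+7)(2p-3).

(2p-3)(3p+4)(3p+7)(p+9)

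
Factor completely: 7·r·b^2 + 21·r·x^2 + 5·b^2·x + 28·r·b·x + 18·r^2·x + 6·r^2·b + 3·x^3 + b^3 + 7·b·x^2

(b + 3·x)·(6·r + b + x)·(r + b + x)

Group: 6·r·(r·b + 3·r·x + b^2 + 4·b·x + 3·x^2) + (b + x)·(r·b + 3·r·x + b^2 + 4·b·x + 3·x^2); both groups contain (r·b + 3·r·x + b^2 + 4·b·x + 3·x^2), so (6·r + b + x) is a factor with cofactor r·b + 3·r·x + b^2 + 4·b·x + 3·x^2.
The cofactor groups again: r·b + 3·r·x + b^2 + 4·b·x + 3·x^2 = b·(r + b + x) + 3·x·(r + b + x); both groups contain (r + b + x), giving (b + 3·x)·(r + b + x).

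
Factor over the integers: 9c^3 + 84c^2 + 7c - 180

By the rational root theorem, c = -9 is a root, giving the factor (c + 9) and quotient 9c^2 + 3c - 20.
The remaining quadratic factors as (3c + 5)(3c - 4).

(3c + 5)(3c - 4)(c + 9)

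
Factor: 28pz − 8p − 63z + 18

Group as (28pz − 8p) + (−63z + 18) = 4p(7z − 2) − 9(7z − 2).
Both groups share the factor (7z − 2).

(4p − 9)(7z − 2)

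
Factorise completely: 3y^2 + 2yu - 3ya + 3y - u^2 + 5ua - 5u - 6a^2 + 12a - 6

(y + u - 2a + 2)(3y - u + 3a - 3)

Group: 3y(y + u - 2a + 2) + (-u + 3a - 3)(y + u - 2a + 2); both groups contain (y + u - 2a + 2).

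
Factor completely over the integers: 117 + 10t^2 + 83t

Need a pair with product 10·117 = 1170 and sum 83: that's 18 and 65.
Split the middle term: 10t^2 + 18t + 65t + 117 = 2t(5t + 9) + 13(5t + 9).

(2t + 13)(5t + 9)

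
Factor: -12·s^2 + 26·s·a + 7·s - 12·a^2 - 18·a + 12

-(3·s - 2·a - 4)·(4·s - 6·a + 3)

Group: -3·s·(4·s - 6·a + 3) + (2·a + 4)·(4·s - 6·a + 3); both groups contain (4·s - 6·a + 3).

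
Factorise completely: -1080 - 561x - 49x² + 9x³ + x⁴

Testing divisors of the constant over divisors of the leading coefficient, x = 8 is a root, so (x - 8) divides it; the quotient is x³ + 17x² + 87x + 135.
Next, x = -9 is a root, so (x + 9) is a factor; dividing leaves x² + 8x + 15.
The remaining quadratic factors as (x + 3)(x + 5).

(x + 3)(x + 5)(x + 9)(x - 8)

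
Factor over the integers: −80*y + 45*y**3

5*y*(3*y + 4)*(3*y − 4)

Every term has a factor of 5*y. Then 9*y**2 − 16 = (3*y)² − (4)².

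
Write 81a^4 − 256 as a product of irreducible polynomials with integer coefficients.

Difference of squares twice: with A = 3a and B = 4, A⁴ − B⁴ = (A² − B²)(A² + B²), and A² − B² factors again.

(3a + 4)(3a − 4)(9a^2 + 16)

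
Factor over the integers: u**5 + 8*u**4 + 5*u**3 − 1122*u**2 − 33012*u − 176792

(u + 11)*(u + 7)*(u − 14)*(u**2 + 4*u + 164)

Among the possible rational roots, u = 14 is a root, giving the factor (u − 14) and quotient u**4 + 22*u**3 + 313*u**2 + 3260*u + 12628.
Next, u = −11 is a root, giving the factor (u + 11) and quotient u**3 + 11*u**2 + 192*u + 1148.
Continuing, u = −7 is a root, giving the factor (u + 7) and quotient u**2 + 4*u + 164.
The quadratic u**2 + 4*u + 164 has discriminant −640 < 0 and is irreducible over ℤ.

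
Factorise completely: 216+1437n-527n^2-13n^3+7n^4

(7n+1)(n+9)(n-3)(n-8)

By the rational root theorem, n = 8 is a root, so (n-8) divides it; the quotient is 7n^3+43n^2-183n-27.
Next, n = -1/7 is a root, so (7n+1) is a factor; dividing leaves n^2+6n-27.
The remaining quadratic factors as (n-3)(n+9).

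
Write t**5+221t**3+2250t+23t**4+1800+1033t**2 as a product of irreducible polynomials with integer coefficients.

(t+2)(t+3)(t+5)(t**2+13t+60)

Testing divisors of the constant over divisors of the leading coefficient, t = −5 is a root, so (t+5) is a factor; dividing leaves t**4+18t**3+131t**2+378t+360.
Continuing, t = −2 is a root, so (t+2) is a factor; dividing leaves t**3+16t**2+99t+180.
Next, t = −3 is a root, so (t+3) divides it; the quotient is t**2+13t+60.
The quadratic t**2+13t+60 has discriminant −71 < 0 and is irreducible over ℤ.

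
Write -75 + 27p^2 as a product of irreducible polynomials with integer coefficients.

Pull out the common factor 3; 9p^2 - 25 is a difference of squares.

3(3p + 5)(3p - 5)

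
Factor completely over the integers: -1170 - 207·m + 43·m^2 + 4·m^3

(4·m + 15)·(m + 13)·(m - 6)

Among the possible rational roots, m = -15/4 is a root, giving the factor (4·m + 15) and quotient m^2 + 7·m - 78.
The remaining quadratic factors as (m + 13)(m - 6).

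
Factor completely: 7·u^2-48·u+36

Need a pair with product 7·36 = 252 and sum -48: that's -42 and -6.
Split the middle term: 7·u^2-42·u - 6·u+36 = 7·u·(u-6) - 6·(u-6).

(7·u-6)·(u-6)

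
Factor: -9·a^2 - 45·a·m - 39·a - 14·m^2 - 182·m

Group: -3·a·(3·a + m + 13) - 14·m·(3·a + m + 13); both groups contain (3·a + m + 13).

-(3·a + 14·m)·(3·a + m + 13)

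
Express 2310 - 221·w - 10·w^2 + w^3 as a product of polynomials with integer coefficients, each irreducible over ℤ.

(w + 15)·(w - 11)·(w - 14)

Trying the rational-root candidates, w = 11 is a root, so (w - 11) divides it; the quotient is w^2 + w - 210.
The remaining quadratic factors as (w - 14)(w + 15).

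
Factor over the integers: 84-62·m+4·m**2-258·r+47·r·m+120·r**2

Group: 8·r·(15·r+4·m-6) + (m-14)·(15·r+4·m-6); both groups contain (15·r+4·m-6).

(15·r+4·m-6)·(8·r+m-14)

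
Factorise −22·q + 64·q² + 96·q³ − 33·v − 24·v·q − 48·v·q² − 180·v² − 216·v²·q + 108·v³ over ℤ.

(6·v − 12·q − 11)·(6·v − 4·q + 1)·(3·v + 2·q)

Group: 6·v·(18·v² − 24·v·q − 33·v − 24·q² − 22·q) + (−4·q + 1)·(18·v² − 24·v·q − 33·v − 24·q² − 22·q); both groups contain (18·v² − 24·v·q − 33·v − 24·q² − 22·q), so (6·v − 4·q + 1) is a factor with cofactor 18·v² − 24·v·q − 33·v − 24·q² − 22·q.
The cofactor groups again: 18·v² − 24·v·q − 33·v − 24·q² − 22·q = 3·v·(6·v − 12·q − 11) + 2·q·(6·v − 12·q − 11); both groups contain (6·v − 12·q − 11), giving (3·v + 2·q)·(6·v − 12·q − 11).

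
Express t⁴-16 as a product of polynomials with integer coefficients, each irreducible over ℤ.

(t+2)(t-2)(t²+4)

Difference of squares twice: with A = t and B = 2, A⁴ − B⁴ = (A² − B²)(A² + B²), and A² − B² factors again.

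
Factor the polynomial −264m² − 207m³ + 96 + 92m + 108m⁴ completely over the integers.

(3m + 2)(3m − 2)(3m − 8)(4m + 3)

Among the possible rational roots, m = 2/3 is a root, giving the factor (3m − 2) and quotient 36m³ − 45m² − 118m − 48.
Next, m = −3/4 is a root, so (4m + 3) divides it; the quotient is 9m² − 18m − 16.
The remaining quadratic factors as (3m + 2)(3m − 8).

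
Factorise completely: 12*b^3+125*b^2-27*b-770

By the rational root theorem, b = -11/4 is a root, so (4*b+11) divides it; the quotient is 3*b^2+23*b-70.
The remaining quadratic factors as (3*b-7)(b+10).

(3*b-7)*(4*b+11)*(b+10)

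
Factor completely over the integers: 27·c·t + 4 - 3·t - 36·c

Group as (27·c·t - 36·c) + (-3·t + 4) = 9·c·(3·t - 4) - (3·t - 4).
Both groups share the factor (3·t - 4).

(3·t - 4)·(9·c - 1)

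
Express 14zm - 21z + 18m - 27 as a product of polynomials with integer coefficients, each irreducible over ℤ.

Group as (14zm - 21z) + (18m - 27) = 7z(2m - 3) + 9(2m - 3).
Both groups share the factor (2m - 3).

(2m - 3)(7z + 9)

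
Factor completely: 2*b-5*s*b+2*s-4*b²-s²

-(s+4*b-2)*(s+b)

Group: -s*(s+b) + (-4*b+2)*(s+b); both groups contain (s+b).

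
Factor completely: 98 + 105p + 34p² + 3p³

By the rational root theorem, p = −7 is a root, giving the factor (p + 7) and quotient 3p² + 13p + 14.
The remaining quadratic factors as (3p + 7)(p + 2).

(3p + 7)(p + 2)(p + 7)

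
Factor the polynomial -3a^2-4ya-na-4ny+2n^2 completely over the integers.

(2n-4y-3a)(n+a)

Group: n(2n-4y-3a) + a(2n-4y-3a); both groups contain (2n-4y-3a).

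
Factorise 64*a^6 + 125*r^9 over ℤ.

(5*r^3 + 4*a^2)*(25*r^6 - 20*r^3*a^2 + 16*a^4)

Recognize a sum of cubes with the parts 4*a^2 and 5*r^3.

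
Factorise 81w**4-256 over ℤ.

(3w)⁴ − (4)⁴ = ((3w)² − (4)²)((3w)² + (4)²); the first factor splits again, the second (9w**2+16) is irreducible.

(3w+4)(3w-4)(9w**2+16)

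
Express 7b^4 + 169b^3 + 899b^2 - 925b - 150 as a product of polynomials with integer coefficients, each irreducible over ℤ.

Among the possible rational roots, b = 1 is a root, giving the factor (b - 1) and quotient 7b^3 + 176b^2 + 1075b + 150.
Continuing, b = -15 is a root, so (b + 15) divides it; the quotient is 7b^2 + 71b + 10.
The remaining quadratic factors as (b + 10)(7b + 1).

(7b + 1)(b + 10)(b + 15)(b - 1)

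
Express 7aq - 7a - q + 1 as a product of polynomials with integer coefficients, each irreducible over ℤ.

Group as (7aq - 7a) + (-q + 1) = 7a(q - 1) - (q - 1).
Both groups share the factor (q - 1).

(7a - 1)(q - 1)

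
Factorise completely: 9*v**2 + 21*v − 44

(3*v + 11)*(3*v − 4)

Need a pair with product 9·(−44) = −396 and sum 21: that's −12 and 33.
Split the middle term: 9*v**2 − 12*v + 33*v − 44 = 3*v*(3*v − 4) + 11*(3*v − 4).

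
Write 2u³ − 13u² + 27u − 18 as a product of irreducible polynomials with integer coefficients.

Trying the rational-root candidates, u = 3 is a root, so (u − 3) divides it; the quotient is 2u² − 7u + 6.
The remaining quadratic factors as (2u − 3)(u − 2).

(2u − 3)(u − 2)(u − 3)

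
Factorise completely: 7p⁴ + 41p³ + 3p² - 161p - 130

Trying the rational-root candidates, p = -1 is a root, so (p + 1) is a factor; dividing leaves 7p³ + 34p² - 31p - 130.
Next, p = -13/7 is a root, so (7p + 13) is a factor; dividing leaves p² + 3p - 10.
The remaining quadratic factors as (p - 2)(p + 5).

(7p + 13)(p + 1)(p + 5)(p - 2)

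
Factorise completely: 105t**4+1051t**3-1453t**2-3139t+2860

Among the possible rational roots, t = 13/7 is a root, giving the factor (7t-13) and quotient 15t**3+178t**2+123t-220.
Continuing, t = -11 is a root, so (t+11) divides it; the quotient is 15t**2+13t-20.
The remaining quadratic factors as (3t+5)(5t-4).

(3t+5)(5t-4)(7t-13)(t+11)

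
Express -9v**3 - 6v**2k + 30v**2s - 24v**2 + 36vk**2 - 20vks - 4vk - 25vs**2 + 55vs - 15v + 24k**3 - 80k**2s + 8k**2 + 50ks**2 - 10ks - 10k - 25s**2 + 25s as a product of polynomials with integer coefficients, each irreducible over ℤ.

-(v - 2k + 1)(3v + 2k - 5s)(3v + 6k - 5s + 5)

Group: 3v(-3v**2 + 4vk + 5vs - 3v + 4k**2 - 10ks - 2k + 5s) + (6k - 5s + 5)(-3v**2 + 4vk + 5vs - 3v + 4k**2 - 10ks - 2k + 5s); both groups contain (-3v**2 + 4vk + 5vs - 3v + 4k**2 - 10ks - 2k + 5s), so (3v + 6k - 5s + 5) is a factor with cofactor -3v**2 + 4vk + 5vs - 3v + 4k**2 - 10ks - 2k + 5s.
The cofactor groups again: -3v**2 + 4vk + 5vs - 3v + 4k**2 - 10ks - 2k + 5s = -3v(v - 2k + 1) + (-2k + 5s)(v - 2k + 1); both groups contain (v - 2k + 1), giving -(3v + 2k - 5s)(v - 2k + 1).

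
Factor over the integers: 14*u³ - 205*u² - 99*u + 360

Testing divisors of the constant over divisors of the leading coefficient, u = -3/2 is a root, so (2*u + 3) divides it; the quotient is 7*u² - 113*u + 120.
The remaining quadratic factors as (7*u - 8)(u - 15).

(2*u + 3)*(7*u - 8)*(u - 15)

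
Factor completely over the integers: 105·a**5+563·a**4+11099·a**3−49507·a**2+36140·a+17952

By the rational root theorem, a = 12/5 is a root, giving the factor (5·a−12) and quotient 21·a**4+163·a**3+2611·a**2−3635·a−1496.
Continuing, a = 11/7 is a root, giving the factor (7·a−11) and quotient 3·a**3+28·a**2+417·a+136.
Next, a = −1/3 is a root, giving the factor (3·a+1) and quotient a**2+9·a+136.
The quadratic a**2+9·a+136 has discriminant −463 < 0 and is irreducible over ℤ.

(3·a+1)·(5·a−12)·(7·a−11)·(a**2+9·a+136)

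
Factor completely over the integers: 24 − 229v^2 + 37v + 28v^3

By the rational root theorem, v = 8 is a root, so (v − 8) divides it; the quotient is 28v^2 − 5v − 3.
The remaining quadratic factors as (7v − 3)(4v + 1).

(4v + 1)(7v − 3)(v − 8)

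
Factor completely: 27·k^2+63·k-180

Pull out the common factor 9, then factor the remaining trinomial.

9·(3·k-5)·(k+4)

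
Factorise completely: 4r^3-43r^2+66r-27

Trying the rational-root candidates, r = 9 is a root, so (r-9) divides it; the quotient is 4r^2-7r+3.
The remaining quadratic factors as (r-1)(4r-3).

(4r-3)(r-1)(r-9)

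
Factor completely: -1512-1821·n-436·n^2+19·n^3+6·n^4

Testing divisors of the constant over divisors of the leading coefficient, n = -7/6 is a root, giving the factor (6·n+7) and quotient n^3+2·n^2-75·n-216.
Continuing, n = 9 is a root, so (n-9) divides it; the quotient is n^2+11·n+24.
The remaining quadratic factors as (n+8)(n+3).

(6·n+7)·(n+3)·(n+8)·(n-9)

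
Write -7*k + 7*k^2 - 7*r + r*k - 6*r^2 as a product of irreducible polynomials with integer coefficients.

Group: -6*r*(r + k) + (7*k - 7)*(r + k); both groups contain (r + k).

-(6*r - 7*k + 7)*(r + k)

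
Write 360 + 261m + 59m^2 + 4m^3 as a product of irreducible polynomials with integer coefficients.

(4m + 15)(m + 3)(m + 8)

Testing divisors of the constant over divisors of the leading coefficient, m = -8 is a root, so (m + 8) is a factor; dividing leaves 4m^2 + 27m + 45.
The remaining quadratic factors as (4m + 15)(m + 3).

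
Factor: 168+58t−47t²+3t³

Among the possible rational roots, t = 3 is a root, so (t−3) is a factor; dividing leaves 3t²−38t−56.
The remaining quadratic factors as (t−14)(3t+4).

(3t+4)(t−14)(t−3)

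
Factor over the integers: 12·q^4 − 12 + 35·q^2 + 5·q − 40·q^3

(2·q + 1)·(2·q − 3)·(3·q − 4)·(q − 1)

Trying the rational-root candidates, q = 3/2 is a root, giving the factor (2·q − 3) and quotient 6·q^3 − 11·q^2 + q + 4.
Then q = 4/3 is a root, so (3·q − 4) is a factor; dividing leaves 2·q^2 − q − 1.
The remaining quadratic factors as (2·q + 1)(q − 1).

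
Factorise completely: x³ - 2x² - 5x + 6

By the rational root theorem, x = 1 is a root, so (x - 1) is a factor; dividing leaves x² - x - 6.
The remaining quadratic factors as (x + 2)(x - 3).

(x + 2)(x - 1)(x - 3)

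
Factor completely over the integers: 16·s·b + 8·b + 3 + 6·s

(2·s + 1)·(8·b + 3)

Group as (16·s·b + 6·s) + (8·b + 3) = 2·s·(8·b + 3) + (8·b + 3).
Both groups share the factor (8·b + 3).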